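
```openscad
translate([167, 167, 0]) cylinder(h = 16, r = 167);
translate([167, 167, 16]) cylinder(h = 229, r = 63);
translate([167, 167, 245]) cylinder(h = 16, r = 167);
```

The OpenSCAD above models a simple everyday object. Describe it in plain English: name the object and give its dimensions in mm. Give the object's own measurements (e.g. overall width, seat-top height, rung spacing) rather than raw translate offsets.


A spool: two coaxial disc flanges of radius 167 mm and thickness 16 mm, joined by a core cylinder of radius 63 mm and height 229 mm. The lower flange rests on z = 0 and the three cylinders share a vertical axis.


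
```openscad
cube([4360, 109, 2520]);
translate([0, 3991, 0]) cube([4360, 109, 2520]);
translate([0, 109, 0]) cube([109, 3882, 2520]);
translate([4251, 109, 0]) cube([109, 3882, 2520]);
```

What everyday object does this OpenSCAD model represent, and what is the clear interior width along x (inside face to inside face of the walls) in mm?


A house (or room) frame. The interior width is 4142 mm.

Four 2520 mm walls enclosing a rectangle with no floor or roof — a room or house frame. Outside width is 4360 mm and wall thickness is 109 mm, so the interior width is 4360 − 2 × 109 = 4142 mm.


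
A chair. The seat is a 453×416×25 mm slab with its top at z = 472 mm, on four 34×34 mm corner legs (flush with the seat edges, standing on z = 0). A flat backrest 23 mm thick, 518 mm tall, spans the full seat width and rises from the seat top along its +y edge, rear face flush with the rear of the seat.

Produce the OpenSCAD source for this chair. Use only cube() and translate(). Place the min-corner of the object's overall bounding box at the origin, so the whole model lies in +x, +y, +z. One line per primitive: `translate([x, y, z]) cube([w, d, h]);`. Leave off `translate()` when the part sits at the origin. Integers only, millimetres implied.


translate([0, 0, 447]) cube([453, 416, 25]);
cube([34, 34, 447]);
translate([419, 0, 0]) cube([34, 34, 447]);
translate([0, 382, 0]) cube([34, 34, 447]);
translate([419, 382, 0]) cube([34, 34, 447]);
translate([0, 393, 472]) cube([453, 23, 518]);


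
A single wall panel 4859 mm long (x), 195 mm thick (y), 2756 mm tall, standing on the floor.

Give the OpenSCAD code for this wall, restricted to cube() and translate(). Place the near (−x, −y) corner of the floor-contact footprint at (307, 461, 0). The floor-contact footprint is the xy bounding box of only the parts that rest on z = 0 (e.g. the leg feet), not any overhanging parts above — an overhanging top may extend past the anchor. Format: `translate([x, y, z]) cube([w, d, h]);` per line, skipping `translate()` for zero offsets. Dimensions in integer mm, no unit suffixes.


translate([307, 461, 0]) cube([4859, 195, 2756]);


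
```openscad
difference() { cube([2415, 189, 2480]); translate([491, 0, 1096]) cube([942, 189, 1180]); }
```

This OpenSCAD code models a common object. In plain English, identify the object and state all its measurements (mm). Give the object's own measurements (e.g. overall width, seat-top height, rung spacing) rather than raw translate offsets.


A wall 2415 mm long (x), 189 mm thick (y), 2480 mm tall, with a rectangular window opening cut through it. The opening is 942 mm wide and 1180 mm tall; its sill is at z = 1096 mm and its near (−x) edge is 491 mm from the wall's −x end. The opening passes through the full wall thickness.


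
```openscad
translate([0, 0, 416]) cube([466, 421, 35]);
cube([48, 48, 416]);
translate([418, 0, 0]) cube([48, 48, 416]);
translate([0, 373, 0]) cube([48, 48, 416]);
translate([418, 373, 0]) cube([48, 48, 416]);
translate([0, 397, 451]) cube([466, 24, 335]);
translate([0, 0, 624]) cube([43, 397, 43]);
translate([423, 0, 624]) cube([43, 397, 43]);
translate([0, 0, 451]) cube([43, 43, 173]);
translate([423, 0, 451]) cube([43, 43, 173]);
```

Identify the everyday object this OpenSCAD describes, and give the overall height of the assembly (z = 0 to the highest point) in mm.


A chair. The overall height is 786 mm.

A slab on four corner posts with a tall panel at the back — a chair. The seat slab sits at z = 416 with thickness 35, and the 335 mm backrest starts at the seat top, so the overall height is 416 + 35 + 335 = 786 mm.


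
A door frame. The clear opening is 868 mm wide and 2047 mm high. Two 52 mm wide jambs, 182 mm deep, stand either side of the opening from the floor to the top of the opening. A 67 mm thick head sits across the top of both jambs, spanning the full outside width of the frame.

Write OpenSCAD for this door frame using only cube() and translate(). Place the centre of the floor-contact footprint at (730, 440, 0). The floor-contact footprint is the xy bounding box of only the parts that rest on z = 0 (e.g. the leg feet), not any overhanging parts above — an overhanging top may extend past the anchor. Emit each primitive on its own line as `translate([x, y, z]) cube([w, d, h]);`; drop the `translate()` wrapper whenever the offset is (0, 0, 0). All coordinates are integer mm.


translate([244, 349, 0]) cube([52, 182, 2047]);
translate([1164, 349, 0]) cube([52, 182, 2047]);
translate([244, 349, 2047]) cube([972, 182, 67]);


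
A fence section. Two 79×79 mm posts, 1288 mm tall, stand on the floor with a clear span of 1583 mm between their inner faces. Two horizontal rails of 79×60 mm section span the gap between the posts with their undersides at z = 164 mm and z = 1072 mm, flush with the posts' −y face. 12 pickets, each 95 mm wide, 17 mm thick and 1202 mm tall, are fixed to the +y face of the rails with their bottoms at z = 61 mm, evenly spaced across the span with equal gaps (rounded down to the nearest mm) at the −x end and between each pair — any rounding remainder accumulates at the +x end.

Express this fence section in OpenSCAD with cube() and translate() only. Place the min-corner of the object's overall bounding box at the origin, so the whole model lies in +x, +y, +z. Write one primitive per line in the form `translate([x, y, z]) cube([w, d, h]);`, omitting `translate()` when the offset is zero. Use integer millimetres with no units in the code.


cube([79, 79, 1288]);
translate([1662, 0, 0]) cube([79, 79, 1288]);
translate([79, 0, 164]) cube([1583, 79, 60]);
translate([79, 0, 1072]) cube([1583, 79, 60]);
translate([113, 79, 61]) cube([95, 17, 1202]);
translate([242, 79, 61]) cube([95, 17, 1202]);
translate([371, 79, 61]) cube([95, 17, 1202]);
translate([500, 79, 61]) cube([95, 17, 1202]);
translate([629, 79, 61]) cube([95, 17, 1202]);
translate([758, 79, 61]) cube([95, 17, 1202]);
translate([887, 79, 61]) cube([95, 17, 1202]);
translate([1016, 79, 61]) cube([95, 17, 1202]);
translate([1145, 79, 61]) cube([95, 17, 1202]);
translate([1274, 79, 61]) cube([95, 17, 1202]);
translate([1403, 79, 61]) cube([95, 17, 1202]);
translate([1532, 79, 61]) cube([95, 17, 1202]);


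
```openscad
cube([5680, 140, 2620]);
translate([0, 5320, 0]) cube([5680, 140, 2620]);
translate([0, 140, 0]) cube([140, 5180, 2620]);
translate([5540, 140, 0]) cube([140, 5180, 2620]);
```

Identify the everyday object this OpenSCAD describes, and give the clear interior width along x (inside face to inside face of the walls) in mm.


A house (or room) frame. The interior width is 5400 mm.

Four 2620 mm walls enclosing a rectangle with no floor or roof — a room or house frame. Outside width is 5680 mm and wall thickness is 140 mm, so the interior width is 5680 − 2 × 140 = 5400 mm.


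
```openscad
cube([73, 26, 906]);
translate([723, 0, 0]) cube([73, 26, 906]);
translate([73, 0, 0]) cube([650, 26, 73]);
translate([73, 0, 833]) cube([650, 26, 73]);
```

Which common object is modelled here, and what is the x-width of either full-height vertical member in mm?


A picture frame. The border width is 73 mm.

Four thin pieces enclosing a rectangular opening — a picture frame. The two full-height stiles are 906 mm tall; the top rail sits at z = 833 and is 73 mm tall, so the border above the opening is 906 − 833 = 73 mm, matching the stile x-width.


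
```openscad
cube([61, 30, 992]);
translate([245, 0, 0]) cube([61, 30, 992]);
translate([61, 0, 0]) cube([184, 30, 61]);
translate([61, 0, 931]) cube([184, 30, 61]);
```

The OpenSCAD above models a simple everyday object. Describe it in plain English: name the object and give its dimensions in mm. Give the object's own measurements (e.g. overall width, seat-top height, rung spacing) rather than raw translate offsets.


A rectangular picture frame lying in the x–z plane (depth along y). The opening is 184 mm wide (x) by 870 mm tall (z), surrounded by a border 61 mm wide on all four sides. The frame is 30 mm deep and is made of two full-height vertical stiles with two horizontal rails fitted between them.


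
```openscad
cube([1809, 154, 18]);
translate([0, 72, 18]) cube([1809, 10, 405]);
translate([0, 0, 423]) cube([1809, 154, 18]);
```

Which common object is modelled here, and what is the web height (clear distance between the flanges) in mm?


An I-beam. The web height is 405 mm.

Two wide flanges with a thin centred web — an I-beam. Overall 441 mm minus two 18 mm flanges gives a web of 441 − 2·18 = 405 mm.


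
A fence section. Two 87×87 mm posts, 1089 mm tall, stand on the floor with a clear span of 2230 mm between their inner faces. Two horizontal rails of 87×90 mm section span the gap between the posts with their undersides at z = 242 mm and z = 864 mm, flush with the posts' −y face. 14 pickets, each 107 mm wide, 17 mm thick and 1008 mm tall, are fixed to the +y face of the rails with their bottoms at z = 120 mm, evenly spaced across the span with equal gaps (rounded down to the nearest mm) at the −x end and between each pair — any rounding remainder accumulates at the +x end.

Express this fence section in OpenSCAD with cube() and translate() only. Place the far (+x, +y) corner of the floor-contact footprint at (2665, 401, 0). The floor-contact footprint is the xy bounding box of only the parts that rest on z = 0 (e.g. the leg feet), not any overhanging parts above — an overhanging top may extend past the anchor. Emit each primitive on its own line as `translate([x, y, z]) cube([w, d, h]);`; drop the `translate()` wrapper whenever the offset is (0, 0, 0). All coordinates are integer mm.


translate([261, 314, 0]) cube([87, 87, 1089]);
translate([2578, 314, 0]) cube([87, 87, 1089]);
translate([348, 314, 242]) cube([2230, 87, 90]);
translate([348, 314, 864]) cube([2230, 87, 90]);
translate([396, 401, 120]) cube([107, 17, 1008]);
translate([551, 401, 120]) cube([107, 17, 1008]);
translate([706, 401, 120]) cube([107, 17, 1008]);
translate([861, 401, 120]) cube([107, 17, 1008]);
translate([1016, 401, 120]) cube([107, 17, 1008]);
translate([1171, 401, 120]) cube([107, 17, 1008]);
translate([1326, 401, 120]) cube([107, 17, 1008]);
translate([1481, 401, 120]) cube([107, 17, 1008]);
translate([1636, 401, 120]) cube([107, 17, 1008]);
translate([1791, 401, 120]) cube([107, 17, 1008]);
translate([1946, 401, 120]) cube([107, 17, 1008]);
translate([2101, 401, 120]) cube([107, 17, 1008]);
translate([2256, 401, 120]) cube([107, 17, 1008]);
translate([2411, 401, 120]) cube([107, 17, 1008]);


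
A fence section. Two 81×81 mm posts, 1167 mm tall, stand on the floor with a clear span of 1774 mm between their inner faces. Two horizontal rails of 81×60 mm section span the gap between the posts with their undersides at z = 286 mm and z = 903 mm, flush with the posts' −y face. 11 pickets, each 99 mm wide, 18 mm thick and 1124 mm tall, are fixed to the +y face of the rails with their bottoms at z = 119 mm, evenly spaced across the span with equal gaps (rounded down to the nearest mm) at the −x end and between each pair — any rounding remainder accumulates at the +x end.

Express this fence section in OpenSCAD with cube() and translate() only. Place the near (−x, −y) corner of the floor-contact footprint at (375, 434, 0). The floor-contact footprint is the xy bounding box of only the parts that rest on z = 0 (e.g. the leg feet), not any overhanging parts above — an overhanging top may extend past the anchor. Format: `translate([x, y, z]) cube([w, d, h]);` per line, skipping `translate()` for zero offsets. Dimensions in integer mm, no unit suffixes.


translate([375, 434, 0]) cube([81, 81, 1167]);
translate([2230, 434, 0]) cube([81, 81, 1167]);
translate([456, 434, 286]) cube([1774, 81, 60]);
translate([456, 434, 903]) cube([1774, 81, 60]);
translate([513, 515, 119]) cube([99, 18, 1124]);
translate([669, 515, 119]) cube([99, 18, 1124]);
translate([825, 515, 119]) cube([99, 18, 1124]);
translate([981, 515, 119]) cube([99, 18, 1124]);
translate([1137, 515, 119]) cube([99, 18, 1124]);
translate([1293, 515, 119]) cube([99, 18, 1124]);
translate([1449, 515, 119]) cube([99, 18, 1124]);
translate([1605, 515, 119]) cube([99, 18, 1124]);
translate([1761, 515, 119]) cube([99, 18, 1124]);
translate([1917, 515, 119]) cube([99, 18, 1124]);
translate([2073, 515, 119]) cube([99, 18, 1124]);


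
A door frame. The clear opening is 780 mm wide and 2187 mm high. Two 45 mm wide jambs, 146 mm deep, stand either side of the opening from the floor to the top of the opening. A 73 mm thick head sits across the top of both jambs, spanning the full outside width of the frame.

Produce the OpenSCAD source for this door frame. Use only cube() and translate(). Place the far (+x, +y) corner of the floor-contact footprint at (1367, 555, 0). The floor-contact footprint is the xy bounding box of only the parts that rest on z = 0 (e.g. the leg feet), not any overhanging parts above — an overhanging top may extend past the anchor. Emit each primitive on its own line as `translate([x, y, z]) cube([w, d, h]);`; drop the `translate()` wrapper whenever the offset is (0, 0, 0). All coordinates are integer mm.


translate([497, 409, 0]) cube([45, 146, 2187]);
translate([1322, 409, 0]) cube([45, 146, 2187]);
translate([497, 409, 2187]) cube([870, 146, 73]);


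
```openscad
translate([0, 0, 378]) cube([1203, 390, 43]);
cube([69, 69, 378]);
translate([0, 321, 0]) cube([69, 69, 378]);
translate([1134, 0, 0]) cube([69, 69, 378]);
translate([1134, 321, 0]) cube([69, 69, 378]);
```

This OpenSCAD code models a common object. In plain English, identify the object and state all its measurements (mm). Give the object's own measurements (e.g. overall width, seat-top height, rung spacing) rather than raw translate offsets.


A bench: a 1203×390 mm seat slab, 43 mm thick, top at z = 421 mm, on four 69×69 mm square legs flush with the seat corners and standing on z = 0.


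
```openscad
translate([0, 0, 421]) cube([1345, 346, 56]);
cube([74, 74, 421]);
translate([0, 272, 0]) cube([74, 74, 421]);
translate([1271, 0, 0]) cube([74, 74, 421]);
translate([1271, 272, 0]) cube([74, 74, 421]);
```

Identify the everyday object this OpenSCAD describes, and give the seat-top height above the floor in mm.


A bench. The seat-top height is 477 mm.

A long slab on four corner posts — a bench. The slab sits at z = 421 with thickness 56, so the top is 421 + 56 = 477 mm.


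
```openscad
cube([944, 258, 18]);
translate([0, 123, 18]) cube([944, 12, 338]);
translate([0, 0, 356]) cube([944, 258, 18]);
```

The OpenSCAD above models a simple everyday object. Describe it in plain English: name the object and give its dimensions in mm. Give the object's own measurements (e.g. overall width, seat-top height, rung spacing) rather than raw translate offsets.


An I-beam lying along x, 944 mm long. Overall section height 374 mm. Two flanges 258 mm wide (y) and 18 mm thick, one on the floor and one at the top; a web 12 mm thick runs between them, centred on the flange width.


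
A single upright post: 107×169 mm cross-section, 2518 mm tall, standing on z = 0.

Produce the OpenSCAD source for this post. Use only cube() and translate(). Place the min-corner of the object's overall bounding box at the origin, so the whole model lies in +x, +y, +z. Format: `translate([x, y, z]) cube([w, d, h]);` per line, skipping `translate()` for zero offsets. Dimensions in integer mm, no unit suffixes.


cube([107, 169, 2518]);


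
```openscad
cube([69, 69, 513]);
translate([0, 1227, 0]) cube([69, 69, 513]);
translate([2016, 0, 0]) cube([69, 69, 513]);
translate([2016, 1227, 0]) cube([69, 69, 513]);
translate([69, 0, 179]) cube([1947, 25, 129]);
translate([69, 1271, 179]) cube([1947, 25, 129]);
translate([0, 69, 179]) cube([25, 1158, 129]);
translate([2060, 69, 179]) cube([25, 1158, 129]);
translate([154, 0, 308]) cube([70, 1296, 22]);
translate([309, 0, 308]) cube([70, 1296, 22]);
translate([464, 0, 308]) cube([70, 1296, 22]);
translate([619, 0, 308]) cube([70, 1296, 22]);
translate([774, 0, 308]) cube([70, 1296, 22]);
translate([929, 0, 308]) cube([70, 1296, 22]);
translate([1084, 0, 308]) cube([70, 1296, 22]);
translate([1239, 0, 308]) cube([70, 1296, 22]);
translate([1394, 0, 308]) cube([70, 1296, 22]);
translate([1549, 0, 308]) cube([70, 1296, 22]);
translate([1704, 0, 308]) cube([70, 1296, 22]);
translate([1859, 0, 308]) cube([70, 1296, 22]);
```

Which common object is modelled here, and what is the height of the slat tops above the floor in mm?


A bed frame. The slat-top height is 330 mm.

Four posts, four rails, and a row of slats — a bed frame. Slats sit on the rails at z = 179 + 129 = 308; with slat thickness 22, the top is 330 mm.


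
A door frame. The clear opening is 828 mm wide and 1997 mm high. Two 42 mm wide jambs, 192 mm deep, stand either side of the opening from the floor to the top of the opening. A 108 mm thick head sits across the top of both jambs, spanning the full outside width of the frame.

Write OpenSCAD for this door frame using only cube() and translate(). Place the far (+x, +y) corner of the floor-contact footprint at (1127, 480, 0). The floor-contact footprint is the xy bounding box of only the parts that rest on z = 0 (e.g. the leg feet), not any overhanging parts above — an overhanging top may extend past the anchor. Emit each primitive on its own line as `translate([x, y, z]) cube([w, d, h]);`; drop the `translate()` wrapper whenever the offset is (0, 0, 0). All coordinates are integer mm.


translate([215, 288, 0]) cube([42, 192, 1997]);
translate([1085, 288, 0]) cube([42, 192, 1997]);
translate([215, 288, 1997]) cube([912, 192, 108]);


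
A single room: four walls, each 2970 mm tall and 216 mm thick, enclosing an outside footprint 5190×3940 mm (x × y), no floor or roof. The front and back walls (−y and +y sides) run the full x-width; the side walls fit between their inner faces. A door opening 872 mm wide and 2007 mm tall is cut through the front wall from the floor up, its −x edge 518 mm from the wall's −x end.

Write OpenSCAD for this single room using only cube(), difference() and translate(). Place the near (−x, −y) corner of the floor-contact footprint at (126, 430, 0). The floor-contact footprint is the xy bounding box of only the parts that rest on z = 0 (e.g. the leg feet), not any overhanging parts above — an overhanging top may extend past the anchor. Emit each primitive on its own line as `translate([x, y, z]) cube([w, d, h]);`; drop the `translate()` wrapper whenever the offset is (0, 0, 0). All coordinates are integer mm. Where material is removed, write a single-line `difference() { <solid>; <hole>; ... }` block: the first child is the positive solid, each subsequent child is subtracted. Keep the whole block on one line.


difference() { translate([126, 430, 0]) cube([5190, 216, 2970]); translate([644, 430, 0]) cube([872, 216, 2007]); }
translate([126, 4154, 0]) cube([5190, 216, 2970]);
translate([126, 646, 0]) cube([216, 3508, 2970]);
translate([5100, 646, 0]) cube([216, 3508, 2970]);


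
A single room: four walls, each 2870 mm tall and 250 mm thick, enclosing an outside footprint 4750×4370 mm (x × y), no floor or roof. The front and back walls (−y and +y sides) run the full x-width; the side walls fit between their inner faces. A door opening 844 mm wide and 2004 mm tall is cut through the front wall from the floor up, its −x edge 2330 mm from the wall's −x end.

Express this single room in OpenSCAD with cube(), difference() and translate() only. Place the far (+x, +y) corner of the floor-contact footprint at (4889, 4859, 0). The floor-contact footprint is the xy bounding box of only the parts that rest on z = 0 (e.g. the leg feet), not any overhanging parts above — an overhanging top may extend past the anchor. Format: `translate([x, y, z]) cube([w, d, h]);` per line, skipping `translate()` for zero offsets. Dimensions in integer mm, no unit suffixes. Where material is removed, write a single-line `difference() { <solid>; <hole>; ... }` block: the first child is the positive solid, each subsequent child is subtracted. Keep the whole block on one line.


difference() { translate([139, 489, 0]) cube([4750, 250, 2870]); translate([2469, 489, 0]) cube([844, 250, 2004]); }
translate([139, 4609, 0]) cube([4750, 250, 2870]);
translate([139, 739, 0]) cube([250, 3870, 2870]);
translate([4639, 739, 0]) cube([250, 3870, 2870]);


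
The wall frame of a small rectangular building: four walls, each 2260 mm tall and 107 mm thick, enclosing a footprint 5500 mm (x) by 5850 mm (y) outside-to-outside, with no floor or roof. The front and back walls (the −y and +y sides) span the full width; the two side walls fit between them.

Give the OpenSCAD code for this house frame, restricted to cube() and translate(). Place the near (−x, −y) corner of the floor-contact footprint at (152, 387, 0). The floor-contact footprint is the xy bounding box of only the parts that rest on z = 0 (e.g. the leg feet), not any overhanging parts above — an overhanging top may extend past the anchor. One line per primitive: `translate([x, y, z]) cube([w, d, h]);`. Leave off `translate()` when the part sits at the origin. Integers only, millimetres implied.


translate([152, 387, 0]) cube([5500, 107, 2260]);
translate([152, 6130, 0]) cube([5500, 107, 2260]);
translate([152, 494, 0]) cube([107, 5636, 2260]);
translate([5545, 494, 0]) cube([107, 5636, 2260]);


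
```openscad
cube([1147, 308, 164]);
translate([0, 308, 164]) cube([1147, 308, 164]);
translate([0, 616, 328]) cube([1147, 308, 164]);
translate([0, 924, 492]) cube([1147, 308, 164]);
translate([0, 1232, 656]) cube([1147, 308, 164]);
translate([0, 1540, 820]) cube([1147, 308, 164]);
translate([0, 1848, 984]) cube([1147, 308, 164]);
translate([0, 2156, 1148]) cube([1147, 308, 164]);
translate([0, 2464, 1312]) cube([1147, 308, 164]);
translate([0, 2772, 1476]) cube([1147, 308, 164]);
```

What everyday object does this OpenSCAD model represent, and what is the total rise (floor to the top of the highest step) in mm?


A staircase. The total rise is 1640 mm.

10 identical blocks, each offset up and back from the previous — a staircase. Each step is 164 mm tall and there are 10 of them, so the total rise is 10 × 164 = 1640 mm.


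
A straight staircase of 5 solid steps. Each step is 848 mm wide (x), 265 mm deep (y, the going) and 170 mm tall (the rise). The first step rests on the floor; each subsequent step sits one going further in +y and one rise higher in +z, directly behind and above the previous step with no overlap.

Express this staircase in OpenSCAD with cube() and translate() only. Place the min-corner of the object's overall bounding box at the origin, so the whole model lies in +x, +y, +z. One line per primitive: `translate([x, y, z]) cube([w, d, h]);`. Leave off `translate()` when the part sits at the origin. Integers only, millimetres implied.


cube([848, 265, 170]);
translate([0, 265, 170]) cube([848, 265, 170]);
translate([0, 530, 340]) cube([848, 265, 170]);
translate([0, 795, 510]) cube([848, 265, 170]);
translate([0, 1060, 680]) cube([848, 265, 170]);


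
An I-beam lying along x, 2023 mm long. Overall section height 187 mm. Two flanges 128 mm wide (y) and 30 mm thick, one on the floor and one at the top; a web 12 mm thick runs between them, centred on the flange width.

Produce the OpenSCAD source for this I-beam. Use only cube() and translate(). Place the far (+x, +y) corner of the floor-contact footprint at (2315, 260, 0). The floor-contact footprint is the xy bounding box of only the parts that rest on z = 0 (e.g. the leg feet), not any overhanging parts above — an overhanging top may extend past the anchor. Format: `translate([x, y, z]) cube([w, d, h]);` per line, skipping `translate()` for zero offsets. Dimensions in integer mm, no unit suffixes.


translate([292, 132, 0]) cube([2023, 128, 30]);
translate([292, 190, 30]) cube([2023, 12, 127]);
translate([292, 132, 157]) cube([2023, 128, 30]);


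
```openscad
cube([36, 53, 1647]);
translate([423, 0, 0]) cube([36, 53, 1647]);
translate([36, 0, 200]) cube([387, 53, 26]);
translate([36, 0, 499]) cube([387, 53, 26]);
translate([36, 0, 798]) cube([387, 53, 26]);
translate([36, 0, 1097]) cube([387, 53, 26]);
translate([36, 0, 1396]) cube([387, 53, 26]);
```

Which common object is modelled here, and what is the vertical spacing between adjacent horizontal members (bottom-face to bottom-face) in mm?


A ladder. The rung spacing is 299 mm.

Two tall 36×53 posts with 5 short bars between them — a ladder. Adjacent rungs sit at z = 200 and z = 499, so the spacing is 499 − 200 = 299 mm.


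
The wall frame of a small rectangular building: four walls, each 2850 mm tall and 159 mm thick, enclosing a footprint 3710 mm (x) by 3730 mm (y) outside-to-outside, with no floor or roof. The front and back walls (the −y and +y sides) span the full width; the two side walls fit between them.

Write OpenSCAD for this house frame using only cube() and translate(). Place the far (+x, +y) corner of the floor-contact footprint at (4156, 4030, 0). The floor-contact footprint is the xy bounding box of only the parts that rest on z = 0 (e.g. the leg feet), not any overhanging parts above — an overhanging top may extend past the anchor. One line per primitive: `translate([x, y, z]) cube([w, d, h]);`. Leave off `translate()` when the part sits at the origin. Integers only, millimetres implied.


translate([446, 300, 0]) cube([3710, 159, 2850]);
translate([446, 3871, 0]) cube([3710, 159, 2850]);
translate([446, 459, 0]) cube([159, 3412, 2850]);
translate([3997, 459, 0]) cube([159, 3412, 2850]);


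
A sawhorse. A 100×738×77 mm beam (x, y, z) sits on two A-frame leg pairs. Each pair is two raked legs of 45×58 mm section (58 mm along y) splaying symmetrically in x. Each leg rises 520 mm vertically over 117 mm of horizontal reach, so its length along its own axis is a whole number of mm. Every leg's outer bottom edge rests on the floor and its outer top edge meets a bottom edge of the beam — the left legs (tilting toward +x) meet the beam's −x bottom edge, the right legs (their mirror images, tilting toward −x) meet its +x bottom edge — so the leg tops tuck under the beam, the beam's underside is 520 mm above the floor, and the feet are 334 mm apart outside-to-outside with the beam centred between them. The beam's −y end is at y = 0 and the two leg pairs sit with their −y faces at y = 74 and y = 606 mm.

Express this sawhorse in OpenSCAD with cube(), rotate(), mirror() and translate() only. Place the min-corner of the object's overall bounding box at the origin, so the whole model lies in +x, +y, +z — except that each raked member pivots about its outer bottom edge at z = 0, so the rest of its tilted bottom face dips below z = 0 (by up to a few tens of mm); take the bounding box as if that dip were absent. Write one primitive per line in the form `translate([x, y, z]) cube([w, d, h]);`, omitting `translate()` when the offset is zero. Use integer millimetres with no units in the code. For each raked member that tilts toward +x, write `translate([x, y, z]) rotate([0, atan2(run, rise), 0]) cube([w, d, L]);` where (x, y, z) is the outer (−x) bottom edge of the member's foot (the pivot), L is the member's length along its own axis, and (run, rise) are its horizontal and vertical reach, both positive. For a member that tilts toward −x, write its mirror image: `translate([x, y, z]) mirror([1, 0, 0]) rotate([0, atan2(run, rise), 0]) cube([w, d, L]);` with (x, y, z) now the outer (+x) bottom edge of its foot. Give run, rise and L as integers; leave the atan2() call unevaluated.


translate([117, 0, 520]) cube([100, 738, 77]);
translate([0, 74, 0]) rotate([0, atan2(117, 520), 0]) cube([45, 58, 533]);
translate([334, 74, 0]) mirror([1, 0, 0]) rotate([0, atan2(117, 520), 0]) cube([45, 58, 533]);
translate([0, 606, 0]) rotate([0, atan2(117, 520), 0]) cube([45, 58, 533]);
translate([334, 606, 0]) mirror([1, 0, 0]) rotate([0, atan2(117, 520), 0]) cube([45, 58, 533]);


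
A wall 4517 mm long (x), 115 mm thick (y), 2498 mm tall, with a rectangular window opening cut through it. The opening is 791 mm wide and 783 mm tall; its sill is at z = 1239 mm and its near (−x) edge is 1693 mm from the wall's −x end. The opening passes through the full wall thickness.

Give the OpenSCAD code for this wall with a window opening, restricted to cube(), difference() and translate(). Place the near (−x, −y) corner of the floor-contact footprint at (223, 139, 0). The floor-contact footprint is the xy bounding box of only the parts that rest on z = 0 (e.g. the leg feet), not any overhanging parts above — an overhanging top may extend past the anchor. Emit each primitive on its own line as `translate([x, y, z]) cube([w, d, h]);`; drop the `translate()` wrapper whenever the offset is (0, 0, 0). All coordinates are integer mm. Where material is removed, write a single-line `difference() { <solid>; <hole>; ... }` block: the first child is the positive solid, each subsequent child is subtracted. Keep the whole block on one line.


difference() { translate([223, 139, 0]) cube([4517, 115, 2498]); translate([1916, 139, 1239]) cube([791, 115, 783]); }


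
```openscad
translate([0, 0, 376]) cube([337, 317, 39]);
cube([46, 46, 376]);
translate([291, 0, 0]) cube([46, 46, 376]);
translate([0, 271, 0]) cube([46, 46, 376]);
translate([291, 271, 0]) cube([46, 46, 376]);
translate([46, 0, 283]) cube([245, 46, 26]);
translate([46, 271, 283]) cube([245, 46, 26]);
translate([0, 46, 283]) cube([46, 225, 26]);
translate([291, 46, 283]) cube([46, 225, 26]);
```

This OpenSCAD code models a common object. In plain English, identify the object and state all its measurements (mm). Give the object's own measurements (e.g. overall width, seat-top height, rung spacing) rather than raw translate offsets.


A simple wooden stool: a rectangular seat 337 mm (x) by 317 mm (y), 39 mm thick, top face at z = 415 mm, on four square legs, each 46×46 mm in cross-section. The legs rest on z = 0, each flush with a corner of the seat. Four stretchers, 46 mm wide and 26 mm tall, connect adjacent legs with their undersides at z = 283 mm, each running between the inner faces of the legs it joins and aligned with the legs' outer faces on the other axis.


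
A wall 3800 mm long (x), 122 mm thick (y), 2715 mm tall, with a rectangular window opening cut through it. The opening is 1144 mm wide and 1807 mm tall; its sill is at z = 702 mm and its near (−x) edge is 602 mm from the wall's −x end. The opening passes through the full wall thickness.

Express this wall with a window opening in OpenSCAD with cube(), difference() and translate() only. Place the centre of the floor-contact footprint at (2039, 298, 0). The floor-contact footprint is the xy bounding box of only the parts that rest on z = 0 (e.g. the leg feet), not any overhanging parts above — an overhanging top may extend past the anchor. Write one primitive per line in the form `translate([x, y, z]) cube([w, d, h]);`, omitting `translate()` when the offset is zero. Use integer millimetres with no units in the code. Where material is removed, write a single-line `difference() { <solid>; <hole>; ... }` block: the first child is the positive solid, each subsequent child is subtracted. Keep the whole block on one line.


difference() { translate([139, 237, 0]) cube([3800, 122, 2715]); translate([741, 237, 702]) cube([1144, 122, 1807]); }


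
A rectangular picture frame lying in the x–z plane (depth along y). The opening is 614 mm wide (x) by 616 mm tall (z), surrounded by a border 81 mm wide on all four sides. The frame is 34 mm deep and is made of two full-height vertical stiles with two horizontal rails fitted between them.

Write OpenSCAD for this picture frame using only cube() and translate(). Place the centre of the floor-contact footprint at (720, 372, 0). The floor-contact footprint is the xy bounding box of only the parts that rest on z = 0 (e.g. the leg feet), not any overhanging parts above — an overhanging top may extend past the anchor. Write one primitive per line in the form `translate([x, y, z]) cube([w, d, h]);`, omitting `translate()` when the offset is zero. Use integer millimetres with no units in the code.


translate([332, 355, 0]) cube([81, 34, 778]);
translate([1027, 355, 0]) cube([81, 34, 778]);
translate([413, 355, 0]) cube([614, 34, 81]);
translate([413, 355, 697]) cube([614, 34, 81]);


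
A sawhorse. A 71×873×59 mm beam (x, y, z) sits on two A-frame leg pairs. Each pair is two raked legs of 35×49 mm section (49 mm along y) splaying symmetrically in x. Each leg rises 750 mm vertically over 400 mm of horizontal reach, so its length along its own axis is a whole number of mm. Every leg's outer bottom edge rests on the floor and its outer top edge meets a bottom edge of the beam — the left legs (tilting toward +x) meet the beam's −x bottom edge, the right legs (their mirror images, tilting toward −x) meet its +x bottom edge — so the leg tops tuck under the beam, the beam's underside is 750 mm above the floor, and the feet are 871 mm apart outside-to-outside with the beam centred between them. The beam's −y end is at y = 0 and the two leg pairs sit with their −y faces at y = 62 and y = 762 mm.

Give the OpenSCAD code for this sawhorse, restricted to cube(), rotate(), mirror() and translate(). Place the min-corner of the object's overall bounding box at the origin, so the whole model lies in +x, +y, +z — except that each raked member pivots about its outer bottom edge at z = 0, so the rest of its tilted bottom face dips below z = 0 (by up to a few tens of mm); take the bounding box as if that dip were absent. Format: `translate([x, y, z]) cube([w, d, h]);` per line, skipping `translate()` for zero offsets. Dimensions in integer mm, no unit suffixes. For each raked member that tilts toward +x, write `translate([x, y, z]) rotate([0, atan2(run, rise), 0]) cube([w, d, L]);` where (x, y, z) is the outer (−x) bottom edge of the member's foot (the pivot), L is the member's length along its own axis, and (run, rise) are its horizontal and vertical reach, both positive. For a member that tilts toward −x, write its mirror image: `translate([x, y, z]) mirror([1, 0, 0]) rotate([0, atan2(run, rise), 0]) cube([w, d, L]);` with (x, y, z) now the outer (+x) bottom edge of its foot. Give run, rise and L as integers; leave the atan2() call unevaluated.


// leg length = √(400² + 750²) = 850
// right-leg outer foot x = 2·400 + 71 = 871
// beam min-corner = (400, 0, 750)
translate([400, 0, 750]) cube([71, 873, 59]);
translate([0, 62, 0]) rotate([0, atan2(400, 750), 0]) cube([35, 49, 850]);
translate([871, 62, 0]) mirror([1, 0, 0]) rotate([0, atan2(400, 750), 0]) cube([35, 49, 850]);
translate([0, 762, 0]) rotate([0, atan2(400, 750), 0]) cube([35, 49, 850]);
translate([871, 762, 0]) mirror([1, 0, 0]) rotate([0, atan2(400, 750), 0]) cube([35, 49, 850]);


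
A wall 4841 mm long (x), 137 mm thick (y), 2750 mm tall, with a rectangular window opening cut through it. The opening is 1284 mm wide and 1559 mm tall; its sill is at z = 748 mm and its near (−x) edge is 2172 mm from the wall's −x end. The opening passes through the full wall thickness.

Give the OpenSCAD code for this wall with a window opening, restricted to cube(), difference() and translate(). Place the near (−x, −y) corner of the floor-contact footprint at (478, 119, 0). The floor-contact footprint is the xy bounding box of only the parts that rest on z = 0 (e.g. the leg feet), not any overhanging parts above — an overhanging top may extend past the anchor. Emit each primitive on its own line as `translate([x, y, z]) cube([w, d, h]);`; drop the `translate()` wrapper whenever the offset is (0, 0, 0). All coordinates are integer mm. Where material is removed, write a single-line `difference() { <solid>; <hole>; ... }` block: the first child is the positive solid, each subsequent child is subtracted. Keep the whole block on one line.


difference() { translate([478, 119, 0]) cube([4841, 137, 2750]); translate([2650, 119, 748]) cube([1284, 137, 1559]); }


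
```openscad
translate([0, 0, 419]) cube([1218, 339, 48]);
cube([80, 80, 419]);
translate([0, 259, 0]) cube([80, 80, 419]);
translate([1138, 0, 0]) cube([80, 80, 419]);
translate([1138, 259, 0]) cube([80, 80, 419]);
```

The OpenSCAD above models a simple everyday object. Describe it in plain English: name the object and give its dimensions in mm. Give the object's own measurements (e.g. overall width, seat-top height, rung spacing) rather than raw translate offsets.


A long wooden bench with a 1218 mm (x) × 339 mm (y) seat, 48 mm thick, its top surface 467 mm above the floor. Four 80 mm square legs at the seat corners, flush with the edges, run from z = 0 to the seat underside.


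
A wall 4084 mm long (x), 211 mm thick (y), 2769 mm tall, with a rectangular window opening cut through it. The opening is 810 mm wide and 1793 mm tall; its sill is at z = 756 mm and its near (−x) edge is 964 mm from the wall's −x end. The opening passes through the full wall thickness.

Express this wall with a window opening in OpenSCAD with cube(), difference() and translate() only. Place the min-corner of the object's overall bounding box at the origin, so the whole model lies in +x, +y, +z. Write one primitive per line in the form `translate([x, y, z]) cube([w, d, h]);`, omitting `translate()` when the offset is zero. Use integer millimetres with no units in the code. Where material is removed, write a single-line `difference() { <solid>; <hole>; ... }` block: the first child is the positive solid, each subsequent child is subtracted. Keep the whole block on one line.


difference() { cube([4084, 211, 2769]); translate([964, 0, 756]) cube([810, 211, 1793]); }


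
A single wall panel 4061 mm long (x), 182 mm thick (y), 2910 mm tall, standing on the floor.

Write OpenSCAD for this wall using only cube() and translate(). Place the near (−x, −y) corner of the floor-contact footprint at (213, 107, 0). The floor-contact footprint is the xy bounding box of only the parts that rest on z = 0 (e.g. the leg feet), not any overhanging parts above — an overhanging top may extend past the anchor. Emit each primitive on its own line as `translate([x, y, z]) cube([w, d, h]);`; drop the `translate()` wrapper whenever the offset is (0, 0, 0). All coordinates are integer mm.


translate([213, 107, 0]) cube([4061, 182, 2910]);


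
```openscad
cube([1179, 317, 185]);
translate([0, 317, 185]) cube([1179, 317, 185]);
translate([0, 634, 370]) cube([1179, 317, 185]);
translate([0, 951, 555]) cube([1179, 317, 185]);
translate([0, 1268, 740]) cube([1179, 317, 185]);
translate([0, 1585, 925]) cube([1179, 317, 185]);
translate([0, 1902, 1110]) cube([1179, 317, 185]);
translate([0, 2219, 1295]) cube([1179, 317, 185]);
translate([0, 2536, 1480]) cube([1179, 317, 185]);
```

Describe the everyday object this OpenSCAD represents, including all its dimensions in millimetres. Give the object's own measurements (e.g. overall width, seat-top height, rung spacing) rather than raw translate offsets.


A straight staircase of 9 solid steps. Each step is 1179 mm wide (x), 317 mm deep (y, the going) and 185 mm tall (the rise). The first step rests on the floor; each subsequent step sits one going further in +y and one rise higher in +z, directly behind and above the previous step with no overlap.


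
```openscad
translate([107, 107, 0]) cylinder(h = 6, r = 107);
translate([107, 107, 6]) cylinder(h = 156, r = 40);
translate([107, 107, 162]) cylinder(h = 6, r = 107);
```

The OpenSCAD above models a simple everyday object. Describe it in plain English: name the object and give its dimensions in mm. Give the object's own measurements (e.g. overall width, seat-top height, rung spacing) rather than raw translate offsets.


A spool: two coaxial disc flanges of radius 107 mm and thickness 6 mm, joined by a core cylinder of radius 40 mm and height 156 mm. The lower flange rests on z = 0 and the three cylinders share a vertical axis.
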